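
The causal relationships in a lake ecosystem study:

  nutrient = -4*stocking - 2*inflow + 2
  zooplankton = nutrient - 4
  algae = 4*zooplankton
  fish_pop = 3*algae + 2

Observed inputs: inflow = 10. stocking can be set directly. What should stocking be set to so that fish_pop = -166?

Substituting into the nutrient equation gives nutrient = -4*stocking - 18.
Substituting into the zooplankton equation gives zooplankton = -4*stocking - 22.
Substituting into the algae equation gives algae = -16*stocking - 88.
So fish_pop = -48*stocking - 262.
Solve -48*stocking - 262 = -166: stocking = (-166 + 262) / -48 = -2.

stocking = -2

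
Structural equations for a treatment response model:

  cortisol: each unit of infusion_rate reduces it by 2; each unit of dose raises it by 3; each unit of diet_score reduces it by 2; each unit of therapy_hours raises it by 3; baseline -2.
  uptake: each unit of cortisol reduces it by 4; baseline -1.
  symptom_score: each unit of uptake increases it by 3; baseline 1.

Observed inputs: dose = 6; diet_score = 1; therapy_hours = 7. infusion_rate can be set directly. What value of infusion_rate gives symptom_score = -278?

Substituting into the cortisol equation gives cortisol = -2*infusion_rate + 35.
Substituting into the uptake equation gives uptake = 8*infusion_rate - 141.
Substituting into the symptom_score equation gives symptom_score = 24*infusion_rate - 422.
Solve 24*infusion_rate - 422 = -278: infusion_rate = (-278 + 422) / 24 = 6.

infusion_rate = 6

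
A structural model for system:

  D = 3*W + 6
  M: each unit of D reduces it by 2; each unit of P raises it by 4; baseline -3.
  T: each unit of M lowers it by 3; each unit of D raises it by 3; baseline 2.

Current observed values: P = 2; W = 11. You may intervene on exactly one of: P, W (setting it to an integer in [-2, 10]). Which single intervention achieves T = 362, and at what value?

set P = 0

Intervening on P: with other inputs at their observed values, T = -12*P + 362. Solving for 362 gives P = 0, within [-2, 10].
Intervening on W: T = 27*W + 41. Reaching 362 requires W = 107/9, not an integer.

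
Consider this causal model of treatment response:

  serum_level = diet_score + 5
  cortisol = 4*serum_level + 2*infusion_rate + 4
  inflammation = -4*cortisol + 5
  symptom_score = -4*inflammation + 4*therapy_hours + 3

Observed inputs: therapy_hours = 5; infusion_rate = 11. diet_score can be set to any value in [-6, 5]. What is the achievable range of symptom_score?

Substituting into the cortisol equation gives cortisol = 4*diet_score + 46.
So inflammation = -16*diet_score - 179.
symptom_score becomes 64*diet_score + 739.
Linear in diet_score, so extremes are at the endpoints: diet_score = -6 gives symptom_score = 355; diet_score = 5 gives symptom_score = 1059.

355 to 1059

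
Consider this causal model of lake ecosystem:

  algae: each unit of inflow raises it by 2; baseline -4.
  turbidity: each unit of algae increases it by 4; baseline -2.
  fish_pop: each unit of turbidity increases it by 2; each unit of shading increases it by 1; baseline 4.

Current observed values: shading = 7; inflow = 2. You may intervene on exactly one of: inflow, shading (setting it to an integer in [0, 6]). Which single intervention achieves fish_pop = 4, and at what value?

set shading = 4

Intervening on inflow: fish_pop = 16*inflow - 25. Reaching 4 requires inflow = 29/16, not an integer.
Intervening on shading: with other inputs at their observed values, fish_pop = shading. Solving for 4 gives shading = 4, within [0, 6].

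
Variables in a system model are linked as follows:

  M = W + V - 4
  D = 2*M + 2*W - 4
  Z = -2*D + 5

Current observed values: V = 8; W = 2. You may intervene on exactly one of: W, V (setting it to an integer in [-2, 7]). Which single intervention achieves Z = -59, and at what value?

Intervening on W: with other inputs at their observed values, Z = -8*W - 3. Solving for -59 gives W = 7, within [-2, 7].
Intervening on V: Z = -4*V + 13. Reaching -59 requires V = 18, outside [-2, 7].

set W = 7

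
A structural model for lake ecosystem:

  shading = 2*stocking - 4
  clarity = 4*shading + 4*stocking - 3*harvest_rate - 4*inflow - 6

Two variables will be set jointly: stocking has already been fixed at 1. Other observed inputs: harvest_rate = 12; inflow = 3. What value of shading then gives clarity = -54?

shading = -1

With stocking held at 1:
Intervening on shading fixes its value directly, overriding its dependence on stocking.
Substituting into the clarity equation gives clarity = 4*shading - 50.
Solve 4*shading - 50 = -54: shading = (-54 + 50) / 4 = -1.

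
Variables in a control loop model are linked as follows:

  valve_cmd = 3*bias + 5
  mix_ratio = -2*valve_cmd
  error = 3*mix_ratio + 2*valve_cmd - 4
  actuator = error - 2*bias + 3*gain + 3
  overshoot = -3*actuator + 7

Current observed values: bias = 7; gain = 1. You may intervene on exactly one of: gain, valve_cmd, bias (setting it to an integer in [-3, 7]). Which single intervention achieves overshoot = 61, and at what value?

Intervening on gain: overshoot = -9*gain + 364. Reaching 61 requires gain = 101/3, not an integer.
Intervening on valve_cmd: overshoot = 12*valve_cmd + 43. Reaching 61 requires valve_cmd = 3/2, not an integer.
Intervening on bias: with other inputs at their observed values, overshoot = 42*bias + 61. Solving for 61 gives bias = 0, within [-3, 7].

set bias = 0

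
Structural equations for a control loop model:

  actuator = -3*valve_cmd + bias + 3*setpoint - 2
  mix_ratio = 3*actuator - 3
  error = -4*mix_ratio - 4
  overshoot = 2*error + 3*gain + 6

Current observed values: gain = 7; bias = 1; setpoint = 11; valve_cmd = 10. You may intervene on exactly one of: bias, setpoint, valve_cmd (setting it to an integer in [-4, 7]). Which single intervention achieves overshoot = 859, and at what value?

Intervening on bias: overshoot = -24*bias + 19. Reaching 859 requires bias = -35, outside [-4, 7].
Intervening on setpoint: with other inputs at their observed values, overshoot = -72*setpoint + 787. Solving for 859 gives setpoint = -1, within [-4, 7].
Intervening on valve_cmd: overshoot = 72*valve_cmd - 725. Reaching 859 requires valve_cmd = 22, outside [-4, 7].

set setpoint = -1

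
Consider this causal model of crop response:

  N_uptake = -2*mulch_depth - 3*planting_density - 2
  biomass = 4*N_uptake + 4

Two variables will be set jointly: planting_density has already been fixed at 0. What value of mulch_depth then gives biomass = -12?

With planting_density held at 0:
Substituting into the N_uptake equation gives N_uptake = -2*mulch_depth - 2.
Substituting into the biomass equation gives biomass = -8*mulch_depth - 4.
Solve -8*mulch_depth - 4 = -12: mulch_depth = (-12 + 4) / -8 = 1.

mulch_depth = 1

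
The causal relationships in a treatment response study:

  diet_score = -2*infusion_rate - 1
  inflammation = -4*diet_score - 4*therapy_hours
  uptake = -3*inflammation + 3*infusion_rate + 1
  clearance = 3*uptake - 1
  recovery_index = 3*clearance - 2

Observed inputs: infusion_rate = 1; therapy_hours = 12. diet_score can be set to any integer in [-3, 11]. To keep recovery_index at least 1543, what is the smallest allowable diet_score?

Intervening on diet_score fixes its value directly, overriding its dependence on infusion_rate.
Substituting into the inflammation equation gives inflammation = -4*diet_score - 48.
uptake becomes 12*diet_score + 148.
Substituting into the clearance equation gives clearance = 36*diet_score + 443.
So recovery_index = 108*diet_score + 1327.
Require 108*diet_score + 1327 ≥ 1543, so diet_score ≥ 2.
The smallest integer in [-3, 11] satisfying this is 2.

diet_score = 2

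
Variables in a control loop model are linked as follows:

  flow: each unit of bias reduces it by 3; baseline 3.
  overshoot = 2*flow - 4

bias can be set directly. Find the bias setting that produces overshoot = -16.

bias = 3

Substituting into the overshoot equation gives overshoot = -6*bias + 2.
Solve -6*bias + 2 = -16: bias = (-16 - 2) / -6 = 3.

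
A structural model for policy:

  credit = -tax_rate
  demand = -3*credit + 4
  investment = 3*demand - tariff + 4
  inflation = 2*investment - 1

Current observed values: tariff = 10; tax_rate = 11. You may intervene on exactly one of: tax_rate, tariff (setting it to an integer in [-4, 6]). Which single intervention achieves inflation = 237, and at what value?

Intervening on tax_rate: inflation = 18*tax_rate + 11. Reaching 237 requires tax_rate = 113/9, not an integer.
Intervening on tariff: with other inputs at their observed values, inflation = -2*tariff + 229. Solving for 237 gives tariff = -4, within [-4, 6].

set tariff = -4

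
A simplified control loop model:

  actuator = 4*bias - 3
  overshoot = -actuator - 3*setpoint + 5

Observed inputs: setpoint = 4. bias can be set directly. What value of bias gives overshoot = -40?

Substituting into the overshoot equation gives overshoot = -4*bias - 4.
Solve -4*bias - 4 = -40: bias = (-40 + 4) / -4 = 9.

bias = 9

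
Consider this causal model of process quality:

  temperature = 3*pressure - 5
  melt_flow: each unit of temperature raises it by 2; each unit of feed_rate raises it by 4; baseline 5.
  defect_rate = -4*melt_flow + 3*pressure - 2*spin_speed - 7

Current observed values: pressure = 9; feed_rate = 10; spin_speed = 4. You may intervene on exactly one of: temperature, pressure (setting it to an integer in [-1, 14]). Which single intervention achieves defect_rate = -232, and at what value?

Intervening on temperature: with other inputs at their observed values, defect_rate = -8*temperature - 168. Solving for -232 gives temperature = 8, within [-1, 14].
Intervening on pressure: defect_rate = -21*pressure - 155. Reaching -232 requires pressure = 11/3, not an integer.

set temperature = 8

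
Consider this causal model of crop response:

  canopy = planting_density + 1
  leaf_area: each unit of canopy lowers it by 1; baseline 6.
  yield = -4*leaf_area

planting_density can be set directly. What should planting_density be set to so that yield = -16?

Substituting into the leaf_area equation gives leaf_area = -planting_density + 5.
Substituting into the yield equation gives yield = 4*planting_density - 20.
Solve 4*planting_density - 20 = -16: planting_density = (-16 + 20) / 4 = 1.

planting_density = 1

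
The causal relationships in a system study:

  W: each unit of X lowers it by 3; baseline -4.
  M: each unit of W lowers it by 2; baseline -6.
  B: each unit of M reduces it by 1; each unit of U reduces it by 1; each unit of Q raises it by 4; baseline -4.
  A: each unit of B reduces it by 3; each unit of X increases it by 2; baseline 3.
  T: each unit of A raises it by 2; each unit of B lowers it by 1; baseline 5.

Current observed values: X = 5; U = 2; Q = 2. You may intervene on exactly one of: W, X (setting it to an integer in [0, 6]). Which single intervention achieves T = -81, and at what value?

Intervening on W: with other inputs at their observed values, T = -14*W - 25. Solving for -81 gives W = 4, within [0, 6].
Intervening on X: T = 46*X + 11. Reaching -81 requires X = -2, outside [0, 6].

set W = 4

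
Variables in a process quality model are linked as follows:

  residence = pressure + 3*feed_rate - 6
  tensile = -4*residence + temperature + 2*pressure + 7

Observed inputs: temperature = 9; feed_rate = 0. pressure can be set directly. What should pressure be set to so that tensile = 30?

Substituting into the residence equation gives residence = pressure - 6.
Substituting into the tensile equation gives tensile = -2*pressure + 40.
Solve -2*pressure + 40 = 30: pressure = (30 - 40) / -2 = 5.

pressure = 5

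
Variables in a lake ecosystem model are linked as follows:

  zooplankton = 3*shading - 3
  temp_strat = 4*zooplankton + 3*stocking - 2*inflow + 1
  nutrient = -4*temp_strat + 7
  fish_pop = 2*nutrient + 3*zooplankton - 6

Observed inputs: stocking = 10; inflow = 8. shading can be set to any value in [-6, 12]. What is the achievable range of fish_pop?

Substituting into the temp_strat equation gives temp_strat = 12*shading + 3.
This gives nutrient = -48*shading - 5.
This gives fish_pop = -87*shading - 25.
Linear in shading, so extremes are at the endpoints: shading = -6 gives fish_pop = 497; shading = 12 gives fish_pop = -1069.

-1069 to 497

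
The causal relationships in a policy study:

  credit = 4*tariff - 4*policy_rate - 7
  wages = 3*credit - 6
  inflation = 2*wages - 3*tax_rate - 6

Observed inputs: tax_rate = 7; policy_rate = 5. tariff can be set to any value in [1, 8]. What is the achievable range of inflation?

-177 to -9

Substituting into the credit equation gives credit = 4*tariff - 27.
wages becomes 12*tariff - 87.
inflation becomes 24*tariff - 201.
Linear in tariff, so extremes are at the endpoints: tariff = 1 gives inflation = -177; tariff = 8 gives inflation = -9.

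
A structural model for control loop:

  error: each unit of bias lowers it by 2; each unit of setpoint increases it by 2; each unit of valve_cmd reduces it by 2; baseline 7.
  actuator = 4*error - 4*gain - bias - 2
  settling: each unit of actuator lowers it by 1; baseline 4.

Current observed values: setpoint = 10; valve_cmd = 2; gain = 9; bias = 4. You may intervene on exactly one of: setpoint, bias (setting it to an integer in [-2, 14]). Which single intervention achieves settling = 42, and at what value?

set setpoint = 3

Intervening on setpoint: with other inputs at their observed values, settling = -8*setpoint + 66. Solving for 42 gives setpoint = 3, within [-2, 14].
Intervening on bias: settling = 9*bias - 50. Reaching 42 requires bias = 92/9, not an integer.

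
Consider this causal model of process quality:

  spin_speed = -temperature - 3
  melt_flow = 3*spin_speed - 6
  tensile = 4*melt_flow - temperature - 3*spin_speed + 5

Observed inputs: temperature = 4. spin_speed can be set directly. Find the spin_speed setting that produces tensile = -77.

spin_speed = -6

Intervening on spin_speed fixes its value directly, overriding its dependence on temperature.
Substituting into the tensile equation gives tensile = 9*spin_speed - 23.
Solve 9*spin_speed - 23 = -77: spin_speed = (-77 + 23) / 9 = -6.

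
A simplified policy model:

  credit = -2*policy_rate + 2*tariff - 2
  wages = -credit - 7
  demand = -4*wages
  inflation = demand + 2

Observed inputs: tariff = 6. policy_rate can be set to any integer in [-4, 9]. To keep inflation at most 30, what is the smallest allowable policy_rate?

policy_rate = 5

Substituting into the credit equation gives credit = -2*policy_rate + 10.
This gives wages = 2*policy_rate - 17.
This gives demand = -8*policy_rate + 68.
Substituting into the inflation equation gives inflation = -8*policy_rate + 70.
Require -8*policy_rate + 70 ≤ 30, so policy_rate ≥ 5.
The smallest integer in [-4, 9] satisfying this is 5.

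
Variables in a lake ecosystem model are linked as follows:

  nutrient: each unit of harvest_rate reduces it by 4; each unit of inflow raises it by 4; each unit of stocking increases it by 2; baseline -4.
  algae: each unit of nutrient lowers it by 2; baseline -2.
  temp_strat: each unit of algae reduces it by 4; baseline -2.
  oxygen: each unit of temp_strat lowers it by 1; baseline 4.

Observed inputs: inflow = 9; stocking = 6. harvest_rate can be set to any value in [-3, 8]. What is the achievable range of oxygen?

-450 to -98

Substituting into the nutrient equation gives nutrient = -4*harvest_rate + 44.
Substituting into the algae equation gives algae = 8*harvest_rate - 90.
temp_strat becomes -32*harvest_rate + 358.
Substituting into the oxygen equation gives oxygen = 32*harvest_rate - 354.
Linear in harvest_rate, so extremes are at the endpoints: harvest_rate = -3 gives oxygen = -450; harvest_rate = 8 gives oxygen = -98.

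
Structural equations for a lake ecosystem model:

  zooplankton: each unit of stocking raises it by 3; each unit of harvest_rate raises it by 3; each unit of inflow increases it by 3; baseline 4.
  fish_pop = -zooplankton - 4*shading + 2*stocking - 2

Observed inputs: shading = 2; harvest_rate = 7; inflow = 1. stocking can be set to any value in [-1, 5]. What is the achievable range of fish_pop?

Substituting into the zooplankton equation gives zooplankton = 3*stocking + 28.
This gives fish_pop = -stocking - 38.
Linear in stocking, so extremes are at the endpoints: stocking = -1 gives fish_pop = -37; stocking = 5 gives fish_pop = -43.

-43 to -37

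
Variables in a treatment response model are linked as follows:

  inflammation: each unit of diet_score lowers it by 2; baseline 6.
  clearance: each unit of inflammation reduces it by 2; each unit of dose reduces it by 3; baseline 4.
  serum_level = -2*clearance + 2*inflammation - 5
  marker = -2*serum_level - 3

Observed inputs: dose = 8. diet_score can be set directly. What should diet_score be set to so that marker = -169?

diet_score = -1

Substituting into the clearance equation gives clearance = 4*diet_score - 32.
This gives serum_level = -12*diet_score + 71.
Substituting into the marker equation gives marker = 24*diet_score - 145.
Solve 24*diet_score - 145 = -169: diet_score = (-169 + 145) / 24 = -1.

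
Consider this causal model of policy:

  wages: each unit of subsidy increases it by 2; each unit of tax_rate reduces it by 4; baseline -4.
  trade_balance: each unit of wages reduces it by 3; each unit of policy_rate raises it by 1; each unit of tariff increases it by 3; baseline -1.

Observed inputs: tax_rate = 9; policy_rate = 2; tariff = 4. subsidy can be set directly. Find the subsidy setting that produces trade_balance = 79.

subsidy = 9

Substituting into the wages equation gives wages = 2*subsidy - 40.
trade_balance becomes -6*subsidy + 133.
Solve -6*subsidy + 133 = 79: subsidy = (79 - 133) / -6 = 9.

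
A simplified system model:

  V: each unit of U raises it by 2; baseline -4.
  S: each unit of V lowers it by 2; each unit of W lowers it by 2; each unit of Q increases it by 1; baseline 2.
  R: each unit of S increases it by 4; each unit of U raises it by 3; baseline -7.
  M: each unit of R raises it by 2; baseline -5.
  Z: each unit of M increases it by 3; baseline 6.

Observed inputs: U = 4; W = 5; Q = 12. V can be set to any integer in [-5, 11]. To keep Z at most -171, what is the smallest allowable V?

Intervening on V fixes its value directly, overriding its dependence on U.
Substituting into the S equation gives S = -2*V + 4.
R becomes -8*V + 21.
M becomes -16*V + 37.
Substituting into the Z equation gives Z = -48*V + 117.
Require -48*V + 117 ≤ -171, so V ≥ 6.
The smallest integer in [-5, 11] satisfying this is 6.

V = 6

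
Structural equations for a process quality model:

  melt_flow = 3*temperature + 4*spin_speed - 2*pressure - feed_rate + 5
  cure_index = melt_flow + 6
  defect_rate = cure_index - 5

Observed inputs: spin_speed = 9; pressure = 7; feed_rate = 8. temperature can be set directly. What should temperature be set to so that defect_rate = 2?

temperature = -6

Substituting into the melt_flow equation gives melt_flow = 3*temperature + 19.
Substituting into the cure_index equation gives cure_index = 3*temperature + 25.
Substituting into the defect_rate equation gives defect_rate = 3*temperature + 20.
Solve 3*temperature + 20 = 2: temperature = (2 - 20) / 3 = -6.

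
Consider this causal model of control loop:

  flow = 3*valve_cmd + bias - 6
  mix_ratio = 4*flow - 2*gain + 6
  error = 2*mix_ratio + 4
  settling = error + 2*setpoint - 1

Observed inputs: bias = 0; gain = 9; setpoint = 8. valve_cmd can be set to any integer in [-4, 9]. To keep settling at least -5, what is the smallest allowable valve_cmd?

valve_cmd = 2

Substituting into the flow equation gives flow = 3*valve_cmd - 6.
Substituting into the mix_ratio equation gives mix_ratio = 12*valve_cmd - 36.
error becomes 24*valve_cmd - 68.
Substituting into the settling equation gives settling = 24*valve_cmd - 53.
Require 24*valve_cmd - 53 ≥ -5, so valve_cmd ≥ 2.
The smallest integer in [-4, 9] satisfying this is 2.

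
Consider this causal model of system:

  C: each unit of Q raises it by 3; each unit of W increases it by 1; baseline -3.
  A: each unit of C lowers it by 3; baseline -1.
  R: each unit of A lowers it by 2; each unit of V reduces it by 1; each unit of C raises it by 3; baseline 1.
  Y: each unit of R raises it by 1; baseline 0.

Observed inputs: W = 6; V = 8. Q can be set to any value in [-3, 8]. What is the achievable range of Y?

-59 to 238

Substituting into the C equation gives C = 3*Q + 3.
A becomes -9*Q - 10.
This gives R = 27*Q + 22.
Substituting into the Y equation gives Y = 27*Q + 22.
Linear in Q, so extremes are at the endpoints: Q = -3 gives Y = -59; Q = 8 gives Y = 238.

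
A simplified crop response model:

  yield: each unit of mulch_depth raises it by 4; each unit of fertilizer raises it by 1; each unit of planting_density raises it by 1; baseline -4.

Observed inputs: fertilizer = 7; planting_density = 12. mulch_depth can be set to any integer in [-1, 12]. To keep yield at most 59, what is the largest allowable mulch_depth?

mulch_depth = 11

Substituting into the yield equation gives yield = 4*mulch_depth + 15.
Require 4*mulch_depth + 15 ≤ 59, so mulch_depth ≤ 11.
The largest integer in [-1, 12] satisfying this is 11.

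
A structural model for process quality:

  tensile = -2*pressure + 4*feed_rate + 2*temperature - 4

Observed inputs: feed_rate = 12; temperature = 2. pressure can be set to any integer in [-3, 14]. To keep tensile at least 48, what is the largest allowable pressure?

pressure = 0

Substituting into the tensile equation gives tensile = -2*pressure + 48.
Require -2*pressure + 48 ≥ 48, so pressure ≤ 0.
The largest integer in [-3, 14] satisfying this is 0.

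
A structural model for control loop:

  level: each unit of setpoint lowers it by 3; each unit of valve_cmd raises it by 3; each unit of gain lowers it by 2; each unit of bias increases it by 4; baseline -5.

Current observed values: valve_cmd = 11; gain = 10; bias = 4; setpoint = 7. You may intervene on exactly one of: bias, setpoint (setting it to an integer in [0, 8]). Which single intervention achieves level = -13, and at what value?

set bias = 0

Intervening on bias: with other inputs at their observed values, level = 4*bias - 13. Solving for -13 gives bias = 0, within [0, 8].
Intervening on setpoint: level = -3*setpoint + 24. Reaching -13 requires setpoint = 37/3, not an integer.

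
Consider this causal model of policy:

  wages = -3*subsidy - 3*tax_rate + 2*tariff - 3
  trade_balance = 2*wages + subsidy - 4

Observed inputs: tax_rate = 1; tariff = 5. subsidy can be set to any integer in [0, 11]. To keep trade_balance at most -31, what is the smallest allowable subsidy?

subsidy = 7

Substituting into the wages equation gives wages = -3*subsidy + 4.
Substituting into the trade_balance equation gives trade_balance = -5*subsidy + 4.
Require -5*subsidy + 4 ≤ -31, so subsidy ≥ 7.
The smallest integer in [0, 11] satisfying this is 7.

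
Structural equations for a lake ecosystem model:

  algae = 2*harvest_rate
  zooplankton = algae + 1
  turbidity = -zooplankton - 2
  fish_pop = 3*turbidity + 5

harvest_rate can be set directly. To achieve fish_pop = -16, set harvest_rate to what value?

Substituting into the zooplankton equation gives zooplankton = 2*harvest_rate + 1.
Substituting into the turbidity equation gives turbidity = -2*harvest_rate - 3.
Substituting into the fish_pop equation gives fish_pop = -6*harvest_rate - 4.
Solve -6*harvest_rate - 4 = -16: harvest_rate = (-16 + 4) / -6 = 2.

harvest_rate = 2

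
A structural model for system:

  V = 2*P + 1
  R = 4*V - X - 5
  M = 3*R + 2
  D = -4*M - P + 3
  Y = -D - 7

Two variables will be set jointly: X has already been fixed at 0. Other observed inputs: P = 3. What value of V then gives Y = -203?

With X held at 0:
Intervening on V fixes its value directly, overriding its dependence on P.
Substituting into the R equation gives R = 4*V - 5.
Substituting into the M equation gives M = 12*V - 13.
So D = -48*V + 52.
Substituting into the Y equation gives Y = 48*V - 59.
Solve 48*V - 59 = -203: V = (-203 + 59) / 48 = -3.

V = -3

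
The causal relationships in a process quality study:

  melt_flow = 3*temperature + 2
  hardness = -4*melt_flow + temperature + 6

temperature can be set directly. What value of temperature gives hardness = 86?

Substituting into the hardness equation gives hardness = -11*temperature - 2.
Solve -11*temperature - 2 = 86: temperature = (86 + 2) / -11 = -8.

temperature = -8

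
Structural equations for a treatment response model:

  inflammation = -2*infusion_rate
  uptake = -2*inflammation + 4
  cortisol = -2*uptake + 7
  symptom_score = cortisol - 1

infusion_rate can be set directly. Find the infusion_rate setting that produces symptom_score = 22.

Substituting into the uptake equation gives uptake = 4*infusion_rate + 4.
So cortisol = -8*infusion_rate - 1.
This gives symptom_score = -8*infusion_rate - 2.
Solve -8*infusion_rate - 2 = 22: infusion_rate = (22 + 2) / -8 = -3.

infusion_rate = -3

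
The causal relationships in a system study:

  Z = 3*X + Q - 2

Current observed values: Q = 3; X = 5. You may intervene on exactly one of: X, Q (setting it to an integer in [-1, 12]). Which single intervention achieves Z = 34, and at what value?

Intervening on X: with other inputs at their observed values, Z = 3*X + 1. Solving for 34 gives X = 11, within [-1, 12].
Intervening on Q: Z = Q + 13. Reaching 34 requires Q = 21, outside [-1, 12].

set X = 11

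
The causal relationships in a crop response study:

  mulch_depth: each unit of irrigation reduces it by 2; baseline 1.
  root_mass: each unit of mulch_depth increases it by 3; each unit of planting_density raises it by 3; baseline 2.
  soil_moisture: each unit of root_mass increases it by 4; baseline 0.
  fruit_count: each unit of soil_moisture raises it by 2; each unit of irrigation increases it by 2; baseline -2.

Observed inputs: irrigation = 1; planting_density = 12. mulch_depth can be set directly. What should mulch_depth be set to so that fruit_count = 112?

mulch_depth = -8

Intervening on mulch_depth fixes its value directly, overriding its dependence on irrigation.
Substituting into the root_mass equation gives root_mass = 3*mulch_depth + 38.
Substituting into the soil_moisture equation gives soil_moisture = 12*mulch_depth + 152.
So fruit_count = 24*mulch_depth + 304.
Solve 24*mulch_depth + 304 = 112: mulch_depth = (112 - 304) / 24 = -8.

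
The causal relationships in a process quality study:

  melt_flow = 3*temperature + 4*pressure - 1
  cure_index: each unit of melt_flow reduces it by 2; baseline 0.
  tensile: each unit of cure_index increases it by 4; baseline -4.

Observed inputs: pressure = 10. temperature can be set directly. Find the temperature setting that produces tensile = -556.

temperature = 10

Substituting into the melt_flow equation gives melt_flow = 3*temperature + 39.
This gives cure_index = -6*temperature - 78.
Substituting into the tensile equation gives tensile = -24*temperature - 316.
Solve -24*temperature - 316 = -556: temperature = (-556 + 316) / -24 = 10.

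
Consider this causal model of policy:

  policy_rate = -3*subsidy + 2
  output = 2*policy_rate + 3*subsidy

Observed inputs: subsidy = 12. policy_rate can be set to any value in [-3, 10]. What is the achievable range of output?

Intervening on policy_rate fixes its value directly, overriding its dependence on subsidy.
Substituting into the output equation gives output = 2*policy_rate + 36.
Linear in policy_rate, so extremes are at the endpoints: policy_rate = -3 gives output = 30; policy_rate = 10 gives output = 56.

30 to 56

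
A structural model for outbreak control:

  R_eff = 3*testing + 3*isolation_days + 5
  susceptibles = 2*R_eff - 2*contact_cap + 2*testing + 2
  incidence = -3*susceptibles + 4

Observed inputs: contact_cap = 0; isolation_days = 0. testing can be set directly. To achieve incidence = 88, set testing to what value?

Substituting into the R_eff equation gives R_eff = 3*testing + 5.
This gives susceptibles = 8*testing + 12.
Substituting into the incidence equation gives incidence = -24*testing - 32.
Solve -24*testing - 32 = 88: testing = (88 + 32) / -24 = -5.

testing = -5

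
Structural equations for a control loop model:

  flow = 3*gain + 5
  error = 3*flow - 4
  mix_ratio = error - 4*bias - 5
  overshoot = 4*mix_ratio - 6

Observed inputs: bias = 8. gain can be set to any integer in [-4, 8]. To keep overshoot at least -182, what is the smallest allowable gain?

gain = -2

Substituting into the error equation gives error = 9*gain + 11.
This gives mix_ratio = 9*gain - 26.
Substituting into the overshoot equation gives overshoot = 36*gain - 110.
Require 36*gain - 110 ≥ -182, so gain ≥ -2.
The smallest integer in [-4, 8] satisfying this is -2.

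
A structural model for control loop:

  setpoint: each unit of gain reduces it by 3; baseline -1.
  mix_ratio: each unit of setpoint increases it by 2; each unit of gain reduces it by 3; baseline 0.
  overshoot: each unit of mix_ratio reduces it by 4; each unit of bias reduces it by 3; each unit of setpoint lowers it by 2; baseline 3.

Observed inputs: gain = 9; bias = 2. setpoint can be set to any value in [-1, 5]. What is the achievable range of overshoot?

Intervening on setpoint fixes its value directly, overriding its dependence on gain.
Substituting into the mix_ratio equation gives mix_ratio = 2*setpoint - 27.
This gives overshoot = -10*setpoint + 105.
Linear in setpoint, so extremes are at the endpoints: setpoint = -1 gives overshoot = 115; setpoint = 5 gives overshoot = 55.

55 to 115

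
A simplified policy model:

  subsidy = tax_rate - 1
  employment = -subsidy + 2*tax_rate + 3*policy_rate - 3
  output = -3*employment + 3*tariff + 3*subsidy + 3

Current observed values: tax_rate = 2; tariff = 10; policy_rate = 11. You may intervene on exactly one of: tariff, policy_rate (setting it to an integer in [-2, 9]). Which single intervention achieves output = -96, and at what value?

set tariff = -1

Intervening on tariff: with other inputs at their observed values, output = 3*tariff - 93. Solving for -96 gives tariff = -1, within [-2, 9].
Intervening on policy_rate: output = -9*policy_rate + 36. Reaching -96 requires policy_rate = 44/3, not an integer.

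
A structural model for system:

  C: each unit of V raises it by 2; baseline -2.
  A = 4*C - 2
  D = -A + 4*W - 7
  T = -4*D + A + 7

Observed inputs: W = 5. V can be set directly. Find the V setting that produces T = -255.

V = -4

Substituting into the A equation gives A = 8*V - 10.
Substituting into the D equation gives D = -8*V + 23.
Substituting into the T equation gives T = 40*V - 95.
Solve 40*V - 95 = -255: V = (-255 + 95) / 40 = -4.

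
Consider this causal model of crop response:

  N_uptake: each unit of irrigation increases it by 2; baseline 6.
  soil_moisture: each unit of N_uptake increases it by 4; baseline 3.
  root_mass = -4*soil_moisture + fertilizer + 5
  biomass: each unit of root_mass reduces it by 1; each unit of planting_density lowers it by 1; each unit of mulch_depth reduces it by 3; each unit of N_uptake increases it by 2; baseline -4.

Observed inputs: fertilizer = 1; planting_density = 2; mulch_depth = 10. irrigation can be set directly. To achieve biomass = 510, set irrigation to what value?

irrigation = 12

Substituting into the soil_moisture equation gives soil_moisture = 8*irrigation + 27.
root_mass becomes -32*irrigation - 102.
So biomass = 36*irrigation + 78.
Solve 36*irrigation + 78 = 510: irrigation = (510 - 78) / 36 = 12.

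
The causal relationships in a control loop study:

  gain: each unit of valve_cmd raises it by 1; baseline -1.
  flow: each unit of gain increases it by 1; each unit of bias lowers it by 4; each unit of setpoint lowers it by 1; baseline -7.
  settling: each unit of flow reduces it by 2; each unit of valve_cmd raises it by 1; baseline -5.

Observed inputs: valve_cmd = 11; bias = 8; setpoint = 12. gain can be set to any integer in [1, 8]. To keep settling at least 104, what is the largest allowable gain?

gain = 2

Intervening on gain fixes its value directly, overriding its dependence on valve_cmd.
Substituting into the flow equation gives flow = gain - 51.
Substituting into the settling equation gives settling = -2*gain + 108.
Require -2*gain + 108 ≥ 104, so gain ≤ 2.
The largest integer in [1, 8] satisfying this is 2.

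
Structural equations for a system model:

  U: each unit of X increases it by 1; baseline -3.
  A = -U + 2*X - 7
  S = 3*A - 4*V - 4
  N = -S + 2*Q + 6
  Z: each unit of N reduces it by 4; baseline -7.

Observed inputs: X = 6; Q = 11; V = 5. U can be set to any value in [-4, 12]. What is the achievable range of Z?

Intervening on U fixes its value directly, overriding its dependence on X.
Substituting into the A equation gives A = -U + 5.
Substituting into the S equation gives S = -3*U - 9.
Substituting into the N equation gives N = 3*U + 37.
Substituting into the Z equation gives Z = -12*U - 155.
Linear in U, so extremes are at the endpoints: U = -4 gives Z = -107; U = 12 gives Z = -299.

-299 to -107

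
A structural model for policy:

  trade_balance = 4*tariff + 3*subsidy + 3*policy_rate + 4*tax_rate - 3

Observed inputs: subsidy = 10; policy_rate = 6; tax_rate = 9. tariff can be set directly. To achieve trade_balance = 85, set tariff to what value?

tariff = 1

Substituting into the trade_balance equation gives trade_balance = 4*tariff + 81.
Solve 4*tariff + 81 = 85: tariff = (85 - 81) / 4 = 1.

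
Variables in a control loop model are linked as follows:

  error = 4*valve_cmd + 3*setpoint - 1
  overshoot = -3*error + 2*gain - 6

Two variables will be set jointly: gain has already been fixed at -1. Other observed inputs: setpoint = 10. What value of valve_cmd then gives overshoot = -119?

valve_cmd = 2

With gain held at -1:
Substituting into the error equation gives error = 4*valve_cmd + 29.
Substituting into the overshoot equation gives overshoot = -12*valve_cmd - 95.
Solve -12*valve_cmd - 95 = -119: valve_cmd = (-119 + 95) / -12 = 2.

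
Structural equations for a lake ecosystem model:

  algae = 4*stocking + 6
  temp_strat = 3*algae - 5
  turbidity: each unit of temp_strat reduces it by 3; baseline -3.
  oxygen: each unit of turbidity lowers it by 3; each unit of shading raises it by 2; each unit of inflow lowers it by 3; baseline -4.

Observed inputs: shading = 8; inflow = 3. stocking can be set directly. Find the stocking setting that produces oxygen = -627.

Substituting into the temp_strat equation gives temp_strat = 12*stocking + 13.
Substituting into the turbidity equation gives turbidity = -36*stocking - 42.
This gives oxygen = 108*stocking + 129.
Solve 108*stocking + 129 = -627: stocking = (-627 - 129) / 108 = -7.

stocking = -7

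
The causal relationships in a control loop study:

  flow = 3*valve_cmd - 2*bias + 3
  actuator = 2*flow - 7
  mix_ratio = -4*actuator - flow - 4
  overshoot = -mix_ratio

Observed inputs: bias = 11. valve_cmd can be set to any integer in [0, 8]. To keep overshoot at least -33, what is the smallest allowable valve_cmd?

valve_cmd = 6

Substituting into the flow equation gives flow = 3*valve_cmd - 19.
This gives actuator = 6*valve_cmd - 45.
So mix_ratio = -27*valve_cmd + 195.
This gives overshoot = 27*valve_cmd - 195.
Require 27*valve_cmd - 195 ≥ -33, so valve_cmd ≥ 6.
The smallest integer in [0, 8] satisfying this is 6.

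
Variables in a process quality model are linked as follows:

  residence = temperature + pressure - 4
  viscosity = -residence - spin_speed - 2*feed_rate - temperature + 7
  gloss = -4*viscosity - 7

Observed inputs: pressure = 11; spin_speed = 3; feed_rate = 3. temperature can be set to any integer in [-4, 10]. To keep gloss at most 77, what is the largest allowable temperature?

Substituting into the residence equation gives residence = temperature + 7.
Substituting into the viscosity equation gives viscosity = -2*temperature - 9.
gloss becomes 8*temperature + 29.
Require 8*temperature + 29 ≤ 77, so temperature ≤ 6.
The largest integer in [-4, 10] satisfying this is 6.

temperature = 6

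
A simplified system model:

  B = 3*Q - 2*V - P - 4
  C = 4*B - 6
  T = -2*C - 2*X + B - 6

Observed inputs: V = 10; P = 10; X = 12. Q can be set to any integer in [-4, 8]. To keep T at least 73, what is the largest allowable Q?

Substituting into the B equation gives B = 3*Q - 34.
Substituting into the C equation gives C = 12*Q - 142.
Substituting into the T equation gives T = -21*Q + 220.
Require -21*Q + 220 ≥ 73, so Q ≤ 7.
The largest integer in [-4, 8] satisfying this is 7.

Q = 7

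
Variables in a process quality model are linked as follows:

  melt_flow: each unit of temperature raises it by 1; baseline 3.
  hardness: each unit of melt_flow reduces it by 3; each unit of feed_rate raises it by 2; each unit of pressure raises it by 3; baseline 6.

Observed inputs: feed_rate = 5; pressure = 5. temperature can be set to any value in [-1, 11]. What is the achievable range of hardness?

Substituting into the hardness equation gives hardness = -3*temperature + 22.
Linear in temperature, so extremes are at the endpoints: temperature = -1 gives hardness = 25; temperature = 11 gives hardness = -11.

-11 to 25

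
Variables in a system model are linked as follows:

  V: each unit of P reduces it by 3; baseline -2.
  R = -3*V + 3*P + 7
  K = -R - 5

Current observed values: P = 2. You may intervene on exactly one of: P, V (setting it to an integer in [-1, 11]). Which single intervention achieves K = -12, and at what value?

Intervening on P: K = -12*P - 18. Reaching -12 requires P = -1/2, not an integer.
Intervening on V: with other inputs at their observed values, K = 3*V - 18. Solving for -12 gives V = 2, within [-1, 11].

set V = 2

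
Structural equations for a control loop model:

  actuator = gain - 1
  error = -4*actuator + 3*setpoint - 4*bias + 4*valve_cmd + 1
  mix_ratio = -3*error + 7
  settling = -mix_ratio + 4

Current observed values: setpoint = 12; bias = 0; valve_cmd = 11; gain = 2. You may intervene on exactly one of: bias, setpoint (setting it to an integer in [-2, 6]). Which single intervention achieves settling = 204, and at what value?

Intervening on bias: with other inputs at their observed values, settling = -12*bias + 228. Solving for 204 gives bias = 2, within [-2, 6].
Intervening on setpoint: settling = 9*setpoint + 120. Reaching 204 requires setpoint = 28/3, not an integer.

set bias = 2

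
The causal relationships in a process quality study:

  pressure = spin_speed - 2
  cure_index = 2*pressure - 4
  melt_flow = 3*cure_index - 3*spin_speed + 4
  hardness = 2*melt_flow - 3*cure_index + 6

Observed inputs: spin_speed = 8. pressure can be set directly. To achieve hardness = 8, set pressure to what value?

pressure = 9

Intervening on pressure fixes its value directly, overriding its dependence on spin_speed.
Substituting into the melt_flow equation gives melt_flow = 6*pressure - 32.
This gives hardness = 6*pressure - 46.
Solve 6*pressure - 46 = 8: pressure = (8 + 46) / 6 = 9.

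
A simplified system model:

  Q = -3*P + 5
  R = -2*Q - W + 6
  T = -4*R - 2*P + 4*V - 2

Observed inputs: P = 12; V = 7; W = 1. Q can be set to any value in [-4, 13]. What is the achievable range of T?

-50 to 86

Intervening on Q fixes its value directly, overriding its dependence on P.
Substituting into the R equation gives R = -2*Q + 5.
Substituting into the T equation gives T = 8*Q - 18.
Linear in Q, so extremes are at the endpoints: Q = -4 gives T = -50; Q = 13 gives T = 86.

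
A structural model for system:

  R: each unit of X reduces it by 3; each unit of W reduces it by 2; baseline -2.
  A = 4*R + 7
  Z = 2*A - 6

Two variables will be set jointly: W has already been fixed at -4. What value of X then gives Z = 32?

With W held at -4:
Substituting into the R equation gives R = -3*X + 6.
Substituting into the A equation gives A = -12*X + 31.
This gives Z = -24*X + 56.
Solve -24*X + 56 = 32: X = (32 - 56) / -24 = 1.

X = 1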